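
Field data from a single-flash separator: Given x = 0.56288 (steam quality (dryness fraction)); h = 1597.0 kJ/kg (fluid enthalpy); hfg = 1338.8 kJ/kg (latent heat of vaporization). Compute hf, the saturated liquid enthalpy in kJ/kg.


hf = h - x * hfg
hf = 1597.0 - 0.56288 * 1338.8
hf = 843.42 kJ/kg


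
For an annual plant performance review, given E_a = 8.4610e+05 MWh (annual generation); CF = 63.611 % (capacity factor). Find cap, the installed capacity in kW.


cap = E_a / (CF/100 * 8760)
cap = 8.4610e+05 / (63.611/100 * 8760)
cap = 151.8397 MW
Convert: 151.8397 MW * 1000.0 = 1.5184e+05 kW
cap = 1.5184e+05 kW


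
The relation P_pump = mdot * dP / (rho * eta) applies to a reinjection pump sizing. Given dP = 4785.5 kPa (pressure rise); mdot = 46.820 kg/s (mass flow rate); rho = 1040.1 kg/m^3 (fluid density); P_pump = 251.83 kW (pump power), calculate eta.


eta = mdot * dP / (rho * P_pump)
eta = 46.820 * 4785.5 / (1040.1 * 251.83)
eta = 0.85541


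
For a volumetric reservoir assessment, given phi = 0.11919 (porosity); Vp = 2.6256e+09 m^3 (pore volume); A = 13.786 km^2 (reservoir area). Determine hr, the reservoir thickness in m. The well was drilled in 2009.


hr = Vp / (A * 1e6 * phi)
hr = 2.6256e+09 / (13.786 * 1e6 * 0.11919)
hr = 1597.9 m


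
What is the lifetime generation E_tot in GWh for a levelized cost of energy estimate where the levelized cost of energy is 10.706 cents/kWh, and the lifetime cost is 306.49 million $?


E_tot = C_tot / LCOE * 100
E_tot = 306.49 / 10.706 * 100
E_tot = 2862.8 GWh


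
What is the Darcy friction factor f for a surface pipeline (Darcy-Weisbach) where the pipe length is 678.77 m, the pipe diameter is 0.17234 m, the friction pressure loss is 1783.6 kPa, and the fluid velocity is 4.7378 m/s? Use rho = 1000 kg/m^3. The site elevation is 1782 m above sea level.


f = dP*1000 / ((L/D)*(rho*vel^2/2))
f = 1783.6*1000 / ((678.77/0.17234)*(1000*4.7378^2/2))
f = 0.040349


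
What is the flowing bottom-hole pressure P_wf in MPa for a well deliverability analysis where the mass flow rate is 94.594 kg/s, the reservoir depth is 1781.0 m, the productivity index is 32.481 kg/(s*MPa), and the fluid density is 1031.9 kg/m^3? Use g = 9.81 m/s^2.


Step 1: P_i = rho*g*h/1e6 = 1031.9*9.81*1781.0/1e6 = 18.02895 MPa
Step 2: P_wf = P_i - mdot/PI = 18.02895 - 94.594/32.481 = 15.117 MPa
P_wf = 15.117 MPa


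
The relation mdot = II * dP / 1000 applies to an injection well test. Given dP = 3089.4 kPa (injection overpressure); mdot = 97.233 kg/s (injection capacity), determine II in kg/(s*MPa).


II = mdot * 1000 / dP
II = 97.233 * 1000 / 3089.4
II = 31.473 kg/(s*MPa)


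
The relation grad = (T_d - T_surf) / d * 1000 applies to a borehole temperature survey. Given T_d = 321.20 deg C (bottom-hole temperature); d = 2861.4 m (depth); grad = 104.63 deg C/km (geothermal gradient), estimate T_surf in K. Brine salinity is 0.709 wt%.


T_surf = T_d - grad * d / 1000
T_surf = 321.20 - 104.63 * 2861.4 / 1000
T_surf = 21.81172 deg C
Convert to K: 21.81172 + 273.15 = 294.96 K
T_surf = 294.96 K


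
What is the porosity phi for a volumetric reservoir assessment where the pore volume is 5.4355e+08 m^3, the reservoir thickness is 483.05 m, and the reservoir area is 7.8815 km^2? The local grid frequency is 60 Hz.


phi = Vp / (A * 1e6 * hr)
phi = 5.4355e+08 / (7.8815 * 1e6 * 483.05)
phi = 0.14277


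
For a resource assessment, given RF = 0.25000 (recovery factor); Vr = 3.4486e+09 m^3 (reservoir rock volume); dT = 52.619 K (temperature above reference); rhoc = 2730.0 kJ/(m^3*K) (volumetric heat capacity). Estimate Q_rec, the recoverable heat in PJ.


Step 1: Q_s = Vr*rhoc*dT/1e12 = 3.4486e+09*2730.0*52.619/1e12 = 495.3909 PJ
Step 2: Q_rec = Q_s * RF = 495.3909 * 0.25 = 123.85 PJ
Q_rec = 123.85 PJ


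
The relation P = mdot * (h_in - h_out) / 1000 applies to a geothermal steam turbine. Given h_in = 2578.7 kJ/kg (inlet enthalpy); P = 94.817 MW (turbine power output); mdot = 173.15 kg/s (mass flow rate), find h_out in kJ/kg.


h_out = h_in - P * 1000 / mdot
h_out = 2578.7 - 94.817 * 1000 / 173.15
h_out = 2031.1 kJ/kg


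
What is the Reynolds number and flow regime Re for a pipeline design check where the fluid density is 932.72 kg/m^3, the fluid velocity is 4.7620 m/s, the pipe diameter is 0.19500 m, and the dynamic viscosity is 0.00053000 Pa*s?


Step 1: Re = rho*vel*D/mu = 932.72*4.762*0.195/0.00053 = 1.6342e+06
Step 2: Re = 1.6342e+06 > 4000, so flow is turbulent.
Re = 1.6342e+06 (turbulent)


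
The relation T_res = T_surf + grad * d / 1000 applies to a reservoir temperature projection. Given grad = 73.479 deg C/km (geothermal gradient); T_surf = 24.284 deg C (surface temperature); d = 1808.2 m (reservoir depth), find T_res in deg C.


T_res = T_surf + grad * d / 1000
T_res = 24.284 + 73.479 * 1808.2 / 1000
T_res = 157.15 deg C


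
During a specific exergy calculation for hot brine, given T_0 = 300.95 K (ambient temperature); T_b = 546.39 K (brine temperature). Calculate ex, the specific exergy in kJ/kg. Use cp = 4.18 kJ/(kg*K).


ex = cp * ((T_b - T_0) - T_0 * ln(T_b/T_0))
ex = 4.18 * ((546.39 - 300.95) - 300.95 * ln(546.39/300.95))
ex = 275.70 kJ/kg


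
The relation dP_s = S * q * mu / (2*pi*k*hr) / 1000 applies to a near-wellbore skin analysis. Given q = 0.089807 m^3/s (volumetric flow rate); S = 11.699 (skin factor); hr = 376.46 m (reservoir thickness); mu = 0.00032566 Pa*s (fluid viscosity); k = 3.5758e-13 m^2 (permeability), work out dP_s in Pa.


dP_s = S * q * mu / (2*pi*k*hr) / 1000
dP_s = 11.699 * 0.089807 * 0.00032566 / (2*pi*3.5758e-13*376.46) / 1000
dP_s = 404.5306 kPa
Convert: 404.5306 kPa * 1000.0 = 4.0453e+05 Pa
dP_s = 4.0453e+05 Pa


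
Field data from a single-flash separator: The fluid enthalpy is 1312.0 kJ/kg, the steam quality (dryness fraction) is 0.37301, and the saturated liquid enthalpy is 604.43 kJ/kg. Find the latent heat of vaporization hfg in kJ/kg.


hfg = (h - hf) / x
hfg = (1312.0 - 604.43) / 0.37301
hfg = 1896.9 kJ/kg


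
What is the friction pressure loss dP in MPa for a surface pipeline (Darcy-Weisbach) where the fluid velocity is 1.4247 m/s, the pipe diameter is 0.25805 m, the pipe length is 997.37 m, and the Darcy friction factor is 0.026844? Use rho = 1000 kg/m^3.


dP = f * (L/D) * (rho*vel^2/2) / 1000
dP = 0.026844 * (997.37/0.25805) * (1000*1.4247^2/2) / 1000
dP = 105.2971 kPa
Convert: 105.2971 kPa * 0.001 = 0.10530 MPa
dP = 0.10530 MPa


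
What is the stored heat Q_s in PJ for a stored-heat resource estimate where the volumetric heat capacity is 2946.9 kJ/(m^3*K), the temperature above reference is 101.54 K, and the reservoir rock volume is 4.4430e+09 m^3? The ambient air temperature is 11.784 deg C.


Q_s = Vr * rhoc * dT / 1e12
Q_s = 4.4430e+09 * 2946.9 * 101.54 / 1e12
Q_s = 1329.5 PJ


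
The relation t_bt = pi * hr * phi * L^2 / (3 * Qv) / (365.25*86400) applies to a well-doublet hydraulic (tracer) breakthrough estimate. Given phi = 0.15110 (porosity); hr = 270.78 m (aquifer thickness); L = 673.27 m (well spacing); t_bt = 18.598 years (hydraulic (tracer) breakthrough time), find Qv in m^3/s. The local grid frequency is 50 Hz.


Qv = pi*hr*phi*L^2 / (3*t_bt*365.25*86400)
Qv = pi*270.78*0.15110*673.27^2 / (3*18.598*365.25*86400)
Qv = 0.033092 m^3/s


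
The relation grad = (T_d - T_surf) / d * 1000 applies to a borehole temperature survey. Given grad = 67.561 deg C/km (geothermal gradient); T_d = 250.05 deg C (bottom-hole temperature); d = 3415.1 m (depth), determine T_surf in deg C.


T_surf = T_d - grad * d / 1000
T_surf = 250.05 - 67.561 * 3415.1 / 1000
T_surf = 19.322 deg C


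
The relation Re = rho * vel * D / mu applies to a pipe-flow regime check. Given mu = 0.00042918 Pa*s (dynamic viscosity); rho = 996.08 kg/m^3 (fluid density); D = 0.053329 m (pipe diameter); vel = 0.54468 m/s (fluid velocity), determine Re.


Re = rho * vel * D / mu
Re = 996.08 * 0.54468 * 0.053329 / 0.00042918
Re = 67415


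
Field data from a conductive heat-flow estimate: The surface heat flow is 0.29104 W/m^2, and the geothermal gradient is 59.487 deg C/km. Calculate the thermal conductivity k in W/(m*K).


k = q * 1000 / grad
k = 0.29104 * 1000 / 59.487
k = 4.8925 W/(m*K)


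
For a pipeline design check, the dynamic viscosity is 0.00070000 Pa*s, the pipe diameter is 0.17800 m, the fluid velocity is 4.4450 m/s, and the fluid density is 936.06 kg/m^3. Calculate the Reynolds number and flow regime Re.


Step 1: Re = rho*vel*D/mu = 936.06*4.445*0.178/0.0007 = 1.0580e+06
Step 2: Re = 1.0580e+06 > 4000, so flow is turbulent.
Re = 1.0580e+06 (turbulent)


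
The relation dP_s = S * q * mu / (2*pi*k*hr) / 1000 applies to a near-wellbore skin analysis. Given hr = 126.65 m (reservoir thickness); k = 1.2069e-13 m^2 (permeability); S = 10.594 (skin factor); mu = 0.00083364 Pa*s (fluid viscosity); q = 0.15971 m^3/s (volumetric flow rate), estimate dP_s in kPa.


dP_s = S * q * mu / (2*pi*k*hr) / 1000
dP_s = 10.594 * 0.15971 * 0.00083364 / (2*pi*1.2069e-13*126.65) / 1000
dP_s = 14686 kPa


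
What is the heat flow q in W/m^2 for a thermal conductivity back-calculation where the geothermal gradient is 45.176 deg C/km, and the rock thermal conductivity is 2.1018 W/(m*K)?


q = k * grad / 1000
q = 2.1018 * 45.176 / 1000
q = 0.094951 W/m^2


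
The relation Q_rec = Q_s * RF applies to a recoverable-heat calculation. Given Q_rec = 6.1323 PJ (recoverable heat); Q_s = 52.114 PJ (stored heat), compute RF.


RF = Q_rec / Q_s
RF = 6.1323 / 52.114
RF = 0.11767


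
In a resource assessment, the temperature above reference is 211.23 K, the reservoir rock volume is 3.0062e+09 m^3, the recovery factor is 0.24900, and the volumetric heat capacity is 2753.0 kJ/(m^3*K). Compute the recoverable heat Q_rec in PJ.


Step 1: Q_s = Vr*rhoc*dT/1e12 = 3.0062e+09*2753.0*211.23/1e12 = 1748.154 PJ
Step 2: Q_rec = Q_s * RF = 1748.154 * 0.249 = 435.29 PJ
Q_rec = 435.29 PJ


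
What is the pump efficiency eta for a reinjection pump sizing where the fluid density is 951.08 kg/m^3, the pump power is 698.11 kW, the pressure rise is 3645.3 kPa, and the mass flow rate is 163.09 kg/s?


eta = mdot * dP / (rho * P_pump)
eta = 163.09 * 3645.3 / (951.08 * 698.11)
eta = 0.89541


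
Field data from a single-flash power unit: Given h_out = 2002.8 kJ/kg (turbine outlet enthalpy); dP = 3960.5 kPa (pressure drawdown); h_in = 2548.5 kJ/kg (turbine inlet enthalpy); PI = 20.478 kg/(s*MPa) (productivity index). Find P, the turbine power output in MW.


Step 1: mdot = PI * dP / 1000 = 20.478 * 3960.5 / 1000 = 81.10312 kg/s
Step 2: P = mdot*(h_in - h_out)/1000 = 81.10312*(2548.5 - 2002.8)/1000 = 44.258 MW
P = 44.258 MW


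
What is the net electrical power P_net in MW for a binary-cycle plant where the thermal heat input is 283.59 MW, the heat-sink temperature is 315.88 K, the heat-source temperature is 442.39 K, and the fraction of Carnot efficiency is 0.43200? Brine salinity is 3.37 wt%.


Step 1: eta = (1 - Tc/Th)*f = (1 - 315.88/442.39)*0.432 = 0.1235388
Step 2: P_net = eta * Q_in = 0.1235388 * 283.59 = 35.034 MW
P_net = 35.034 MW


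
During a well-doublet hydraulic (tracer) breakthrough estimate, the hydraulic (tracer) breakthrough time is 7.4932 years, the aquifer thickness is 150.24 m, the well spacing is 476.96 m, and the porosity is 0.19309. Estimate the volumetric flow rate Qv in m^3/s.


Qv = pi*hr*phi*L^2 / (3*t_bt*365.25*86400)
Qv = pi*150.24*0.19309*476.96^2 / (3*7.4932*365.25*86400)
Qv = 0.029226 m^3/s


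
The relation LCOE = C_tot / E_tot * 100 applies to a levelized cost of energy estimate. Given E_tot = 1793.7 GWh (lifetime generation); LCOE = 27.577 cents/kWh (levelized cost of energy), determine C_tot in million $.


C_tot = LCOE / 100 * E_tot
C_tot = 27.577 / 100 * 1793.7
C_tot = 494.65 million $


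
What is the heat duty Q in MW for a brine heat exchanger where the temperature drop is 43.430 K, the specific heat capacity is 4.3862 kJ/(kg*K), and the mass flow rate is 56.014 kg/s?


Q = mdot * cp * dT / 1000
Q = 56.014 * 4.3862 * 43.430 / 1000
Q = 10.670 MW


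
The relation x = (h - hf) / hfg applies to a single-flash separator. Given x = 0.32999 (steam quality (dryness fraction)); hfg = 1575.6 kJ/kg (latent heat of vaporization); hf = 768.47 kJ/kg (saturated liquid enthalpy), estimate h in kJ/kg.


h = hf + x * hfg
h = 768.47 + 0.32999 * 1575.6
h = 1288.4 kJ/kg


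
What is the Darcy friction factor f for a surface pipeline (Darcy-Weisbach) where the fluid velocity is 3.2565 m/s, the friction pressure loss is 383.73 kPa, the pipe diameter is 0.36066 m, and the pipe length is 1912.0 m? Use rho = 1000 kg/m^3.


f = dP*1000 / ((L/D)*(rho*vel^2/2))
f = 383.73*1000 / ((1912.0/0.36066)*(1000*3.2565^2/2))
f = 0.013651


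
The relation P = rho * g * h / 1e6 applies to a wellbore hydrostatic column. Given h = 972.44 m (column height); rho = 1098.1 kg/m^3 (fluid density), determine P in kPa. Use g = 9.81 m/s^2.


P = rho * g * h / 1e6
P = 1098.1 * 9.81 * 972.44 / 1e6
P = 10.47547 MPa
Convert: 10.47547 MPa * 1000.0 = 10475 kPa
P = 10475 kPa


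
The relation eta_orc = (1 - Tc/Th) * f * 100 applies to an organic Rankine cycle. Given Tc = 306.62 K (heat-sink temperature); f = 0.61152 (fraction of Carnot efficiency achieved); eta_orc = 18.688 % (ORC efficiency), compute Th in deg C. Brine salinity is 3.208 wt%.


Th = Tc / (1 - (eta_orc/100)/f)
Th = 306.62 / (1 - (18.688/100)/0.61152)
Th = 441.5605 K
Convert to deg C: 441.5605 - 273.15 = 168.41 deg C
Th = 168.41 deg C


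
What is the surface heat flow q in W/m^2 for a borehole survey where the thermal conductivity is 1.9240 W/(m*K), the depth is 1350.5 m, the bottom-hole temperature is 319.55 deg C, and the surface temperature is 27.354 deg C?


Step 1: grad = (T_d - T_surf)/d * 1000 = (319.55 - 27.354)/1350.5 * 1000 = 216.3613 deg C/km
Step 2: q = k * grad / 1000 = 1.924 * 216.3613 / 1000 = 0.41628 W/m^2
q = 0.41628 W/m^2


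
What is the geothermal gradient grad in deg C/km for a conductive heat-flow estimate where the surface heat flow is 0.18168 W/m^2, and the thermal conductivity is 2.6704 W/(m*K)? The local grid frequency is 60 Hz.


grad = q * 1000 / k
grad = 0.18168 * 1000 / 2.6704
grad = 68.035 deg C/km


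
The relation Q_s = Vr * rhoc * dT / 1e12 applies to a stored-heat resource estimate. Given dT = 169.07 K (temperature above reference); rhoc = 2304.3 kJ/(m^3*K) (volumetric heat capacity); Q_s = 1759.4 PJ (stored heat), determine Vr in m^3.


Vr = Q_s * 1e12 / (rhoc * dT)
Vr = 1759.4 * 1e12 / (2304.3 * 169.07)
Vr = 4.5161e+09 m^3


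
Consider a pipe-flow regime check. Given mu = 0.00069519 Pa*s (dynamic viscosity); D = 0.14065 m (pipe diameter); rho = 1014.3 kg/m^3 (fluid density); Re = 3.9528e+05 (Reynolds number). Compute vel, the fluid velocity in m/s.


vel = Re * mu / (rho * D)
vel = 3.9528e+05 * 0.00069519 / (1014.3 * 0.14065)
vel = 1.9262 m/s


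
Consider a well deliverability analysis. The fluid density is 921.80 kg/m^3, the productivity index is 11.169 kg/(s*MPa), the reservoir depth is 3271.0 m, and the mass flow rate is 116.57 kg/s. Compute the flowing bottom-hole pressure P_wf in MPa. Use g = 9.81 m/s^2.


Step 1: P_i = rho*g*h/1e6 = 921.8*9.81*3271.0/1e6 = 29.57919 MPa
Step 2: P_wf = P_i - mdot/PI = 29.57919 - 116.57/11.169 = 19.142 MPa
P_wf = 19.142 MPa


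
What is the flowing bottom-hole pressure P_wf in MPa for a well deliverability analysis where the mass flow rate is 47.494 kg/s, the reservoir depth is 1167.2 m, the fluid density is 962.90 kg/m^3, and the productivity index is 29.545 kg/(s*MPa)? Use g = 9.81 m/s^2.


Step 1: P_i = rho*g*h/1e6 = 962.9*9.81*1167.2/1e6 = 11.02543 MPa
Step 2: P_wf = P_i - mdot/PI = 11.02543 - 47.494/29.545 = 9.4179 MPa
P_wf = 9.4179 MPa


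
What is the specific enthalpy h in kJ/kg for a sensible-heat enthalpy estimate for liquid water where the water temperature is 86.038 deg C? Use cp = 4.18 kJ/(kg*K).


h = cp * T
h = 4.18 * 86.038
h = 359.64 kJ/kg


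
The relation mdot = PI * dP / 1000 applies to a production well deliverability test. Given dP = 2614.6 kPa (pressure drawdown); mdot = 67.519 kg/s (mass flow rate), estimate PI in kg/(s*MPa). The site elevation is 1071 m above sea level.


PI = mdot * 1000 / dP
PI = 67.519 * 1000 / 2614.6
PI = 25.824 kg/(s*MPa)


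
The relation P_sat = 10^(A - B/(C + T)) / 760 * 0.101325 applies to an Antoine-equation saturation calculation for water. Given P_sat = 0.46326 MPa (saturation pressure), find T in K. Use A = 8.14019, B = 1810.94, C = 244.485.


T = B / (A - log10(P_sat * 760 / 0.101325)) - C
T = 1810.94 / (8.14019 - log10(0.46326 * 760 / 0.101325)) - 244.485
T = 149.2602 deg C
Convert to K: 149.2602 + 273.15 = 422.41 K
T = 422.41 K


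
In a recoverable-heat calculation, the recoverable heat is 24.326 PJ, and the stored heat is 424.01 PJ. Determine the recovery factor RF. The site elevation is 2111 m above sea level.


RF = Q_rec / Q_s
RF = 24.326 / 424.01
RF = 0.057371


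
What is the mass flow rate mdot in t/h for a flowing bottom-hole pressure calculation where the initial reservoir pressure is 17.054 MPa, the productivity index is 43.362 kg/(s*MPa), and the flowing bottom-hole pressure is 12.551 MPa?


mdot = (P_i - P_wf) * PI
mdot = (17.054 - 12.551) * 43.362
mdot = 195.2591 kg/s
Convert: 195.2591 kg/s * 3.6 = 702.93 t/h
mdot = 702.93 t/h


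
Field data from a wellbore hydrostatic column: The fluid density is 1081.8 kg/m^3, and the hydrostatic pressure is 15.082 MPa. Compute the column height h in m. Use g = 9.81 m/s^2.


h = P * 1e6 / (g * rho)
h = 15.082 * 1e6 / (9.81 * 1081.8)
h = 1421.2 m


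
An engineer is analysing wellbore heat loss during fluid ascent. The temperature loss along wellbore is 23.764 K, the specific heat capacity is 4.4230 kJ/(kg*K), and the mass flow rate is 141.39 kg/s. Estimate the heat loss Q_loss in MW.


Q_loss = mdot * cp * dT
Q_loss = 141.39 * 4.4230 * 23.764
Q_loss = 14861.24 kW
Convert: 14861.24 kW * 0.001 = 14.861 MW
Q_loss = 14.861 MW


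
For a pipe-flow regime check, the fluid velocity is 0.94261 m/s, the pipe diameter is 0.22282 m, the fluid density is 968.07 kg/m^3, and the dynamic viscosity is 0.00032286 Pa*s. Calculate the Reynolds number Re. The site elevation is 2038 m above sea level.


Re = rho * vel * D / mu
Re = 968.07 * 0.94261 * 0.22282 / 0.00032286
Re = 6.2977e+05


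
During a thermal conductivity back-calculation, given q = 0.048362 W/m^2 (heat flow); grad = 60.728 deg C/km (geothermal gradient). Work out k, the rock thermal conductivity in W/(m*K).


k = q / (grad / 1000)
k = 0.048362 / (60.728 / 1000)
k = 0.79637 W/(m*K)


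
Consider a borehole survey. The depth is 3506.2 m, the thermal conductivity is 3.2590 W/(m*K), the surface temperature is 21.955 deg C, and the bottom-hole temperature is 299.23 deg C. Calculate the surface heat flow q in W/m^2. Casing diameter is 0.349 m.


Step 1: grad = (T_d - T_surf)/d * 1000 = (299.23 - 21.955)/3506.2 * 1000 = 79.08134 deg C/km
Step 2: q = k * grad / 1000 = 3.259 * 79.08134 / 1000 = 0.25773 W/m^2
q = 0.25773 W/m^2


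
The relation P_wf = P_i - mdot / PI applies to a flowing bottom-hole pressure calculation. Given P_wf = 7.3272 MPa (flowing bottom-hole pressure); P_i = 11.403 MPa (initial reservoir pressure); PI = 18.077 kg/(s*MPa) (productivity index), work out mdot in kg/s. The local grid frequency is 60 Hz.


mdot = (P_i - P_wf) * PI
mdot = (11.403 - 7.3272) * 18.077
mdot = 73.678 kg/s


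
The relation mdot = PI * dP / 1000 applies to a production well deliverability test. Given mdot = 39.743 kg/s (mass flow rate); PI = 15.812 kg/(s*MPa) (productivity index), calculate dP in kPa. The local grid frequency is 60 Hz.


dP = mdot * 1000 / PI
dP = 39.743 * 1000 / 15.812
dP = 2513.5 kPa


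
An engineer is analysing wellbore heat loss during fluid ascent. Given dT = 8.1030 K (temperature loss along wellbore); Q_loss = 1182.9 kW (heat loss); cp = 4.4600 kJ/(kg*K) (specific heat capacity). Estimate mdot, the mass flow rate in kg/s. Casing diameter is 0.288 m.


mdot = Q_loss / (cp * dT)
mdot = 1182.9 / (4.4600 * 8.1030)
mdot = 32.732 kg/s


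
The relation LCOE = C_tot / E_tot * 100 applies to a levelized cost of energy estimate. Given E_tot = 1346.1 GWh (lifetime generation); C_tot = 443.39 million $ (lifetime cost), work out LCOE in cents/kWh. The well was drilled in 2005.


LCOE = C_tot / E_tot * 100
LCOE = 443.39 / 1346.1 * 100
LCOE = 32.939 cents/kWh


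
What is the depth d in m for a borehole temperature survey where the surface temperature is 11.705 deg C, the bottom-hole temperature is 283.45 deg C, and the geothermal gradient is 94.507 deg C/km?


d = (T_d - T_surf) / grad * 1000
d = (283.45 - 11.705) / 94.507 * 1000
d = 2875.4 m


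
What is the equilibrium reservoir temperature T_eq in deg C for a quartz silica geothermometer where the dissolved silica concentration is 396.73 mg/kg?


T_eq = 1309 / (5.19 - log10(SiO2)) - 273.15
T_eq = 1309 / (5.19 - log10(396.73)) - 273.15
T_eq = 231.96 deg C


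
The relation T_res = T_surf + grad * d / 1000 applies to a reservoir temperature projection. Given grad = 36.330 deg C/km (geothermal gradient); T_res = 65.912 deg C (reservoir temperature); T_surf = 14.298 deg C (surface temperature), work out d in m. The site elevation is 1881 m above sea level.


d = (T_res - T_surf) / grad * 1000
d = (65.912 - 14.298) / 36.330 * 1000
d = 1420.7 m


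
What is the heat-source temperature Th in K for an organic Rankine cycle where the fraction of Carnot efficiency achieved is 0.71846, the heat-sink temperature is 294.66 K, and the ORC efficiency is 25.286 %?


Th = Tc / (1 - (eta_orc/100)/f)
Th = 294.66 / (1 - (25.286/100)/0.71846)
Th = 454.69 K


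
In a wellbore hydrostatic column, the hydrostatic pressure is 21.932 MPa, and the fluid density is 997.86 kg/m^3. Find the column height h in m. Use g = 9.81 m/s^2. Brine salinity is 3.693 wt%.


h = P * 1e6 / (g * rho)
h = 21.932 * 1e6 / (9.81 * 997.86)
h = 2240.5 m


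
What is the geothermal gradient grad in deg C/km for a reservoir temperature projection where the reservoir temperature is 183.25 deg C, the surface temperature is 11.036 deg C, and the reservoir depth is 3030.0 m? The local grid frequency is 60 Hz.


grad = (T_res - T_surf) / d * 1000
grad = (183.25 - 11.036) / 3030.0 * 1000
grad = 56.836 deg C/km


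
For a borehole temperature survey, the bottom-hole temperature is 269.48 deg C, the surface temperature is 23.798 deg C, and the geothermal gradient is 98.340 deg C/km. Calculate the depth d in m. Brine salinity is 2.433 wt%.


d = (T_d - T_surf) / grad * 1000
d = (269.48 - 23.798) / 98.340 * 1000
d = 2498.3 m


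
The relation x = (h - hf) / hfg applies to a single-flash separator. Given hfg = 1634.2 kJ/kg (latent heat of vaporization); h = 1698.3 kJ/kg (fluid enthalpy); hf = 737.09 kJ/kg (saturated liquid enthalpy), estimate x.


x = (h - hf) / hfg
x = (1698.3 - 737.09) / 1634.2
x = 0.58818


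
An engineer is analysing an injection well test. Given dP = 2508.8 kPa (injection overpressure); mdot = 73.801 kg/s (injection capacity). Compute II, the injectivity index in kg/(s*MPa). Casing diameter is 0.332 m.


II = mdot * 1000 / dP
II = 73.801 * 1000 / 2508.8
II = 29.417 kg/(s*MPa)


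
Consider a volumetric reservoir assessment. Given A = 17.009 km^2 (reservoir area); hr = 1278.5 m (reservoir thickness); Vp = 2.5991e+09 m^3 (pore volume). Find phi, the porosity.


phi = Vp / (A * 1e6 * hr)
phi = 2.5991e+09 / (17.009 * 1e6 * 1278.5)
phi = 0.11952


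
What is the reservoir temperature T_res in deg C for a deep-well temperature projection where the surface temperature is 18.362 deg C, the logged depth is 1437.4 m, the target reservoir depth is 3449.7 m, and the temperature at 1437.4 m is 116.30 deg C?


Step 1: grad = (T_d1 - T_surf)/d1 * 1000 = (116.3 - 18.362)/1437.4 * 1000 = 68.13552 deg C/km
Step 2: T_res = T_surf + grad*d2/1000 = 18.362 + 68.13552*3449.7/1000 = 253.41 deg C
T_res = 253.41 deg C


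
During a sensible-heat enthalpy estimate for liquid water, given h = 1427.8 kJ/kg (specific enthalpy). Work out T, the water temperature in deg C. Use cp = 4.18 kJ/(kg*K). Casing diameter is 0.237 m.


T = h / cp
T = 1427.8 / 4.18
T = 341.58 deg C


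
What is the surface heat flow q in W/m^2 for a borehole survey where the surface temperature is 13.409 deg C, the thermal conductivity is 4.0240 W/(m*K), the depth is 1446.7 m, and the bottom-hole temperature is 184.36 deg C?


Step 1: grad = (T_d - T_surf)/d * 1000 = (184.36 - 13.409)/1446.7 * 1000 = 118.1662 deg C/km
Step 2: q = k * grad / 1000 = 4.024 * 118.1662 / 1000 = 0.47550 W/m^2
q = 0.47550 W/m^2


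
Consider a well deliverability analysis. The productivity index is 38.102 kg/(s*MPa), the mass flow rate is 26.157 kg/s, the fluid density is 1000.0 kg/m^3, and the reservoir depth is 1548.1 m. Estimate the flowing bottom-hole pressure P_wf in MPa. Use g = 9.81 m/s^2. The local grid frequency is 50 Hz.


Step 1: P_i = rho*g*h/1e6 = 1000.0*9.81*1548.1/1e6 = 15.18686 MPa
Step 2: P_wf = P_i - mdot/PI = 15.18686 - 26.157/38.102 = 14.500 MPa
P_wf = 14.500 MPa


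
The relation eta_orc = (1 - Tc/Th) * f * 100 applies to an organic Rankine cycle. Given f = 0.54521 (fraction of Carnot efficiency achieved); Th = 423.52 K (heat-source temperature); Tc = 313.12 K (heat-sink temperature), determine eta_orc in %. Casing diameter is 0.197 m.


eta_orc = (1 - Tc/Th) * f * 100
eta_orc = (1 - 313.12/423.52) * 0.54521 * 100
eta_orc = 14.212 %


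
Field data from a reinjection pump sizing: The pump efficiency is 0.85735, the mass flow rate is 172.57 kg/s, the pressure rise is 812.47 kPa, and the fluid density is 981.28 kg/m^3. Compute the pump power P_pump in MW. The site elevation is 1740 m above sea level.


P_pump = mdot * dP / (rho * eta)
P_pump = 172.57 * 812.47 / (981.28 * 0.85735)
P_pump = 166.6562 kW
Convert: 166.6562 kW * 0.001 = 0.16666 MW
P_pump = 0.16666 MW


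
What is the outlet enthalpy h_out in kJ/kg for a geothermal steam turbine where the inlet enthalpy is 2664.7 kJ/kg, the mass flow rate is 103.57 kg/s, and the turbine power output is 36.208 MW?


h_out = h_in - P * 1000 / mdot
h_out = 2664.7 - 36.208 * 1000 / 103.57
h_out = 2315.1 kJ/kg


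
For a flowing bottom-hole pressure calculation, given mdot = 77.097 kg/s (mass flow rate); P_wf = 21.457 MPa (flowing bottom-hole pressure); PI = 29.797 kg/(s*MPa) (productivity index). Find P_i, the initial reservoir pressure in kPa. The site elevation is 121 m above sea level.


P_i = P_wf + mdot / PI
P_i = 21.457 + 77.097 / 29.797
P_i = 24.04441 MPa
Convert: 24.04441 MPa * 1000.0 = 24044 kPa
P_i = 24044 kPa


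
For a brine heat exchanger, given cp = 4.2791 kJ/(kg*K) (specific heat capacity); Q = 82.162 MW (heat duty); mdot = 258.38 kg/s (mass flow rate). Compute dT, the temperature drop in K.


dT = Q * 1000 / (mdot * cp)
dT = 82.162 * 1000 / (258.38 * 4.2791)
dT = 74.312 K


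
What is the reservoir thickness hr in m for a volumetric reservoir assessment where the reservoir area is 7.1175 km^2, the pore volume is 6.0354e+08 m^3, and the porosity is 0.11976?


hr = Vp / (A * 1e6 * phi)
hr = 6.0354e+08 / (7.1175 * 1e6 * 0.11976)
hr = 708.05 m


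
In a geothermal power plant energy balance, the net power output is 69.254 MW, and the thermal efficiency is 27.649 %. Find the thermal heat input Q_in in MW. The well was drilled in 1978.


Q_in = W_net / (eta / 100)
Q_in = 69.254 / (27.649 / 100)
Q_in = 250.48 MW


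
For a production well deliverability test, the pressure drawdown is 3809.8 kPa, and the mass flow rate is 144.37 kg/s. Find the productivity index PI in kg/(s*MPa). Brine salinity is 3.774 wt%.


PI = mdot * 1000 / dP
PI = 144.37 * 1000 / 3809.8
PI = 37.894 kg/(s*MPa)


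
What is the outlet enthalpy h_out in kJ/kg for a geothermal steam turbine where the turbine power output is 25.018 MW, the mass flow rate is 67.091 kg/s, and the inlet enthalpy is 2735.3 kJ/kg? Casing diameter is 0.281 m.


h_out = h_in - P * 1000 / mdot
h_out = 2735.3 - 25.018 * 1000 / 67.091
h_out = 2362.4 kJ/kg


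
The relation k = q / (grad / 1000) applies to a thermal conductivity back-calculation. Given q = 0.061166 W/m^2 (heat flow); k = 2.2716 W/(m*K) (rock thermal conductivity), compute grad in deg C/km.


grad = q / k * 1000
grad = 0.061166 / 2.2716 * 1000
grad = 26.926 deg C/km


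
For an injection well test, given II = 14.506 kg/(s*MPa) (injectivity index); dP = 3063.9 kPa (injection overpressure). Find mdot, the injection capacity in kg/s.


mdot = II * dP / 1000
mdot = 14.506 * 3063.9 / 1000
mdot = 44.445 kg/s


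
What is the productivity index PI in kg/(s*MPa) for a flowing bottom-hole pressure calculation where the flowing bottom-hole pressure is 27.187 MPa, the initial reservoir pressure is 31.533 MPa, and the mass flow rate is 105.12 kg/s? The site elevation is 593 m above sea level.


PI = mdot / (P_i - P_wf)
PI = 105.12 / (31.533 - 27.187)
PI = 24.188 kg/(s*MPa)


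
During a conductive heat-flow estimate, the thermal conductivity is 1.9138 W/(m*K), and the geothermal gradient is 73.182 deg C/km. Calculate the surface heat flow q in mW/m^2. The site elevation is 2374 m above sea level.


q = k * grad / 1000
q = 1.9138 * 73.182 / 1000
q = 0.1400557 W/m^2
Convert: 0.1400557 W/m^2 * 1000.0 = 140.06 mW/m^2
q = 140.06 mW/m^2


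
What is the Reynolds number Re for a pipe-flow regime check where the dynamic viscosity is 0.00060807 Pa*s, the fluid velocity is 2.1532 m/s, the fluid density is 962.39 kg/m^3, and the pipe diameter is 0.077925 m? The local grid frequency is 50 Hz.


Re = rho * vel * D / mu
Re = 962.39 * 2.1532 * 0.077925 / 0.00060807
Re = 2.6556e+05


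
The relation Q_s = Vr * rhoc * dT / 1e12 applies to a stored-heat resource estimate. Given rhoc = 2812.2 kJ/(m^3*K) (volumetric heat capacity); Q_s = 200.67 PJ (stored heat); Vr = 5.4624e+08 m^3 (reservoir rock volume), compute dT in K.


dT = Q_s * 1e12 / (Vr * rhoc)
dT = 200.67 * 1e12 / (5.4624e+08 * 2812.2)
dT = 130.63 K


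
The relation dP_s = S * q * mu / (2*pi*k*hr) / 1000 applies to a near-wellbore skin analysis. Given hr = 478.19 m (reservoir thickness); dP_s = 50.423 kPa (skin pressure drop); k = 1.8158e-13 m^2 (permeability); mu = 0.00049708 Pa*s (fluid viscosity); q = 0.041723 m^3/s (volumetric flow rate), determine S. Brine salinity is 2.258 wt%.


S = dP_s * 1000 * 2*pi*k*hr / (q*mu)
S = 50.423 * 1000 * 2*pi*1.8158e-13*478.19 / (0.041723*0.00049708)
S = 1.3264


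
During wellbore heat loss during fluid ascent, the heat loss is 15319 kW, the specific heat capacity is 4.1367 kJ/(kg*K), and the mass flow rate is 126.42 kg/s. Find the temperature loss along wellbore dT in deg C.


dT = Q_loss / (mdot * cp)
dT = 15319 / (126.42 * 4.1367)
dT = 29.29278 K
Convert (temperature difference, 1 K = 1 deg C): 29.29278 K = 29.29278 deg C
dT = 29.293 deg C


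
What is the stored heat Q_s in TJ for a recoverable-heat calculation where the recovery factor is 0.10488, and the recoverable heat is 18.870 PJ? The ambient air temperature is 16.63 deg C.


Q_s = Q_rec / RF
Q_s = 18.870 / 0.10488
Q_s = 179.9199 PJ
Convert: 179.9199 PJ * 1000.0 = 1.7992e+05 TJ
Q_s = 1.7992e+05 TJ


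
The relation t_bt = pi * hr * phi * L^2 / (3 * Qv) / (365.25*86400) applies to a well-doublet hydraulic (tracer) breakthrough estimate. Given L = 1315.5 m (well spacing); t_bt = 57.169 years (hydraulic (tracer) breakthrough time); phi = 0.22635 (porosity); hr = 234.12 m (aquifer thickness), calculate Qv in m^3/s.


Qv = pi*hr*phi*L^2 / (3*t_bt*365.25*86400)
Qv = pi*234.12*0.22635*1315.5^2 / (3*57.169*365.25*86400)
Qv = 0.053231 m^3/s


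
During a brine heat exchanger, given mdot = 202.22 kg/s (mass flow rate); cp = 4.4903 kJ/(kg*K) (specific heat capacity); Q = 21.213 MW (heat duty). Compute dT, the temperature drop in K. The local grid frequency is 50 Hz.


dT = Q * 1000 / (mdot * cp)
dT = 21.213 * 1000 / (202.22 * 4.4903)
dT = 23.362 K


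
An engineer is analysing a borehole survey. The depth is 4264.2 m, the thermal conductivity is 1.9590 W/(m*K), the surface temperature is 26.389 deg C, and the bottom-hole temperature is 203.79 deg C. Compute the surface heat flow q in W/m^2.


Step 1: grad = (T_d - T_surf)/d * 1000 = (203.79 - 26.389)/4264.2 * 1000 = 41.60241 deg C/km
Step 2: q = k * grad / 1000 = 1.959 * 41.60241 / 1000 = 0.081499 W/m^2
q = 0.081499 W/m^2


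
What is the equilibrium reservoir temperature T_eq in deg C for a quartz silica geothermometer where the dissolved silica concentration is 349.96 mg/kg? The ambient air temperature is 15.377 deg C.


T_eq = 1309 / (5.19 - log10(SiO2)) - 273.15
T_eq = 1309 / (5.19 - log10(349.96)) - 273.15
T_eq = 221.56 deg C


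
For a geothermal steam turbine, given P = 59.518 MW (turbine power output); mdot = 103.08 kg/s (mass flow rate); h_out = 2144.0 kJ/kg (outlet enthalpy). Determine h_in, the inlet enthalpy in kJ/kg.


h_in = h_out + P * 1000 / mdot
h_in = 2144.0 + 59.518 * 1000 / 103.08
h_in = 2721.4 kJ/kg


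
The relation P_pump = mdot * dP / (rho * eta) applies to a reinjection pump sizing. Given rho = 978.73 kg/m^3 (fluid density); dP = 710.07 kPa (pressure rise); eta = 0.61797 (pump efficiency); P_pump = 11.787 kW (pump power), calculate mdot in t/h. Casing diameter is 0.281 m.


mdot = P_pump * rho * eta / dP
mdot = 11.787 * 978.73 * 0.61797 / 710.07
mdot = 10.03997 kg/s
Convert: 10.03997 kg/s * 3.6 = 36.144 t/h
mdot = 36.144 t/h


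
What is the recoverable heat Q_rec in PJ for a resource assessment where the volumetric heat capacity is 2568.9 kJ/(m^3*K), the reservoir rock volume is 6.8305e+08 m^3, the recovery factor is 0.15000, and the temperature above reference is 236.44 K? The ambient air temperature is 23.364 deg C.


Step 1: Q_s = Vr*rhoc*dT/1e12 = 6.8305e+08*2568.9*236.44/1e12 = 414.8782 PJ
Step 2: Q_rec = Q_s * RF = 414.8782 * 0.15 = 62.232 PJ
Q_rec = 62.232 PJ


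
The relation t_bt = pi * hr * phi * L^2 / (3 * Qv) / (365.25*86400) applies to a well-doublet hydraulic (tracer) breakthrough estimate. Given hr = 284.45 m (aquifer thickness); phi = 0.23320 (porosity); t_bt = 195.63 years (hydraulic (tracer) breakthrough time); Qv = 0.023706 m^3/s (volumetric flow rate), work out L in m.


L = sqrt(t_bt*365.25*86400*3*Qv / (pi*hr*phi))
L = sqrt(195.63*365.25*86400*3*0.023706 / (pi*284.45*0.23320))
L = 1451.5 m


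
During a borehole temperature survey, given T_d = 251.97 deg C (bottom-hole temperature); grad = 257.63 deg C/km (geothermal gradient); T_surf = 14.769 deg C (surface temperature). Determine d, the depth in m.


d = (T_d - T_surf) / grad * 1000
d = (251.97 - 14.769) / 257.63 * 1000
d = 920.70 m


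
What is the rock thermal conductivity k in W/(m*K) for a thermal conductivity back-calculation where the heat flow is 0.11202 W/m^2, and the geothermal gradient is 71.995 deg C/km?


k = q / (grad / 1000)
k = 0.11202 / (71.995 / 1000)
k = 1.5559 W/(m*K)


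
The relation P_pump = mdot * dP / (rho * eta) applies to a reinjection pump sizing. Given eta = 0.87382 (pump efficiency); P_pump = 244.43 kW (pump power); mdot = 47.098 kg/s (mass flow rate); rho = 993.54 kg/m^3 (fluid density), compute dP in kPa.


dP = P_pump * rho * eta / mdot
dP = 244.43 * 993.54 * 0.87382 / 47.098
dP = 4505.7 kPa


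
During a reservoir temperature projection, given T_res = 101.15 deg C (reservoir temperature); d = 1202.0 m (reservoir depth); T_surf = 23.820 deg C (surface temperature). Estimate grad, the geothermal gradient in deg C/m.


grad = (T_res - T_surf) / d * 1000
grad = (101.15 - 23.820) / 1202.0 * 1000
grad = 64.33444 deg C/km
Convert: 64.33444 deg C/km * 0.001 = 0.064334 deg C/m
grad = 0.064334 deg C/m


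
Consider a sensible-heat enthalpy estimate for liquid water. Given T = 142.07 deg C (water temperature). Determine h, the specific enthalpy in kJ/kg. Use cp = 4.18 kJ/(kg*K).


h = cp * T
h = 4.18 * 142.07
h = 593.85 kJ/kg


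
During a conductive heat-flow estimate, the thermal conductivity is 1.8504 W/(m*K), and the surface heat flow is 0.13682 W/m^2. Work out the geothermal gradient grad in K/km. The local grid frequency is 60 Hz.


grad = q * 1000 / k
grad = 0.13682 * 1000 / 1.8504
grad = 73.94077 deg C/km
Convert: 73.94077 deg C/km * 1.0 = 73.941 K/km
grad = 73.941 K/km


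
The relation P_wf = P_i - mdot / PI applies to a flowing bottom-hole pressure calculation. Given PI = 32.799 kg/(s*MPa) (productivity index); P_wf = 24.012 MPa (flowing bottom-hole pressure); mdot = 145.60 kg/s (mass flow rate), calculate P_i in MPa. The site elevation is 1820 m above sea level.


P_i = P_wf + mdot / PI
P_i = 24.012 + 145.60 / 32.799
P_i = 28.451 MPa


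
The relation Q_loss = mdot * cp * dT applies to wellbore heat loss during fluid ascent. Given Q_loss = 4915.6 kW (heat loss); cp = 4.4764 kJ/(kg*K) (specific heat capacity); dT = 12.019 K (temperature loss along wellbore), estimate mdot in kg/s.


mdot = Q_loss / (cp * dT)
mdot = 4915.6 / (4.4764 * 12.019)
mdot = 91.365 kg/s


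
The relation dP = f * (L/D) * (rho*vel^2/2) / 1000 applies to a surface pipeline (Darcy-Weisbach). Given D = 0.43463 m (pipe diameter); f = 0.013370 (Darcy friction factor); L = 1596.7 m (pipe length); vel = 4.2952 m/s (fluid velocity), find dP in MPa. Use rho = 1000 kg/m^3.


dP = f * (L/D) * (rho*vel^2/2) / 1000
dP = 0.013370 * (1596.7/0.43463) * (1000*4.2952^2/2) / 1000
dP = 453.0768 kPa
Convert: 453.0768 kPa * 0.001 = 0.45308 MPa
dP = 0.45308 MPa


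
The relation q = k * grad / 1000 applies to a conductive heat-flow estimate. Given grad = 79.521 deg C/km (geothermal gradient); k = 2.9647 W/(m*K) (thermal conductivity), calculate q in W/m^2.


q = k * grad / 1000
q = 2.9647 * 79.521 / 1000
q = 0.23576 W/m^2


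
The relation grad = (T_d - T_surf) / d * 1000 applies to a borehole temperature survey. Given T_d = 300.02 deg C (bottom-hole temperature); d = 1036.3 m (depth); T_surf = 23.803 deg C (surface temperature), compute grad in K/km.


grad = (T_d - T_surf) / d * 1000
grad = (300.02 - 23.803) / 1036.3 * 1000
grad = 266.5415 deg C/km
Convert: 266.5415 deg C/km * 1.0 = 266.54 K/km
grad = 266.54 K/km


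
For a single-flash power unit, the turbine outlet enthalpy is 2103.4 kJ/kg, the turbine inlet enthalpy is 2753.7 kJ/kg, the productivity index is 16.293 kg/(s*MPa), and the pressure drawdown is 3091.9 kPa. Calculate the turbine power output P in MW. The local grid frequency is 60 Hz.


Step 1: mdot = PI * dP / 1000 = 16.293 * 3091.9 / 1000 = 50.37633 kg/s
Step 2: P = mdot*(h_in - h_out)/1000 = 50.37633*(2753.7 - 2103.4)/1000 = 32.760 MW
P = 32.760 MW


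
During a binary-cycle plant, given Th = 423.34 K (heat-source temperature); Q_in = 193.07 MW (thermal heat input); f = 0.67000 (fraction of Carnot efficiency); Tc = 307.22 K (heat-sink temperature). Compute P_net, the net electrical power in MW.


Step 1: eta = (1 - Tc/Th)*f = (1 - 307.22/423.34)*0.67 = 0.1837776
Step 2: P_net = eta * Q_in = 0.1837776 * 193.07 = 35.482 MW
P_net = 35.482 MW


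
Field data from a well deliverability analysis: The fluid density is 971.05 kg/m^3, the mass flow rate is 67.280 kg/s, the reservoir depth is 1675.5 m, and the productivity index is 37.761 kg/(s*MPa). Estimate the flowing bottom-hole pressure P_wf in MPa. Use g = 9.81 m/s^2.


Step 1: P_i = rho*g*h/1e6 = 971.05*9.81*1675.5/1e6 = 15.96081 MPa
Step 2: P_wf = P_i - mdot/PI = 15.96081 - 67.28/37.761 = 14.179 MPa
P_wf = 14.179 MPa


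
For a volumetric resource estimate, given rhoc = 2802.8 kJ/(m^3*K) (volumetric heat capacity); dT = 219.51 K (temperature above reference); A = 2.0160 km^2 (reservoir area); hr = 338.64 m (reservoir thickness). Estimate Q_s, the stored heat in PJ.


Step 1: Vr = A*1e6*hr = 2.016*1e6*338.64 = 6.826982e+08 m^3
Step 2: Q_s = Vr*rhoc*dT/1e12 = 6.826982e+08*2802.8*219.51/1e12 = 420.03 PJ
Q_s = 420.03 PJ
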